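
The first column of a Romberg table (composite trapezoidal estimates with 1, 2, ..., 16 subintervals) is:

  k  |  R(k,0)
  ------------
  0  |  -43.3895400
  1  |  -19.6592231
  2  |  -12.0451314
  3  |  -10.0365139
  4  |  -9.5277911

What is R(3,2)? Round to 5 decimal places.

-9.35763

Richardson extrapolation on the trapezoidal column (denominator 4−1=3):
R(2,1) = -12.0451314 + (-12.0451314 − (-19.6592231))/3 = -9.5071008
R(3,1) = -10.0365139 + (-10.0365139 − (-12.0451314))/3 = -9.3669747
R(3,2) = -9.3669747 + (-9.3669747 − (-9.5071008))/15 = -9.3576330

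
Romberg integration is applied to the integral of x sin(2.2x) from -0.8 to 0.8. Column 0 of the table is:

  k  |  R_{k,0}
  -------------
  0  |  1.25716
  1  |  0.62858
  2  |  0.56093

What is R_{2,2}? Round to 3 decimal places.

Richardson extrapolation on the trapezoidal column (denominator 4−1=3):
R_{1,1} = (4·0.62858 − 1.25716) / 3 = 0.41905
R_{2,1} = 0.56093 + (0.56093 − 0.62858)/3 = 0.53838
R_{2,2} = (16·0.53838 − 0.41905) / 15 = 0.54634

0.546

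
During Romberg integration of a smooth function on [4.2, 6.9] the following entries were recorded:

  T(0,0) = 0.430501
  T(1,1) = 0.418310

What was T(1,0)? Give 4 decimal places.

0.4214

From T(1,1) = (4·T(1,0) − T(0,0))/3, solve for T(1,0):
4·T(1,0) = 3·0.418310 + 0.430501 = 1.685431
T(1,0) = 0.421358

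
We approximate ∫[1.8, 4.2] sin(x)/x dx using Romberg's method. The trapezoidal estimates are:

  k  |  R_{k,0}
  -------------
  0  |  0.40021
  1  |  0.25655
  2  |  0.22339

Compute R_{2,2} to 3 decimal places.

0.213

Richardson extrapolation on the trapezoidal column (denominator 4−1=3):
R_{1,1} = 0.25655 + (0.25655 − 0.40021)/3 = 0.20866
R_{2,1} = 0.22339 + (0.22339 − 0.25655)/3 = 0.21234
R_{2,2} = (16·0.21234 − 0.20866) / 15 = 0.21259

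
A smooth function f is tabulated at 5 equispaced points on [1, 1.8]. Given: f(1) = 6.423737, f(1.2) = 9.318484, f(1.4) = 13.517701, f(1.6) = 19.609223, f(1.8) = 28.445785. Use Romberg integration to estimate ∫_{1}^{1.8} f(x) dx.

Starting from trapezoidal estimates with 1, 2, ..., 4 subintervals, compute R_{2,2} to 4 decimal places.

R_{0,0} (trapezoid, 1 panel, h=0.8000): 13.947809
R_{1,0} (trapezoid, 2 panels, h=0.4000): 12.380985
R_{2,0} (trapezoid, 4 panels, h=0.2000): 11.976034
R_{1,1} = 12.380985 + (12.380985 − 13.947809)/3 = 11.858710
R_{2,1} = 11.976034 + (11.976034 − 12.380985)/3 = 11.841050
R_{2,2} = 11.841050 + (11.841050 − 11.858710)/15 = 11.839873

11.8399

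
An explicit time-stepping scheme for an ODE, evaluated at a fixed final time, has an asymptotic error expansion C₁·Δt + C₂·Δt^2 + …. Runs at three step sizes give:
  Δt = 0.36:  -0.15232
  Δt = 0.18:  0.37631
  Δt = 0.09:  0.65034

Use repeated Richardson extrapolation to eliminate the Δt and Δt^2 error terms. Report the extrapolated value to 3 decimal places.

0.931

First eliminate the Δt term (factor 2^1 = 2):
  B₁ = (2·0.37631 − (-0.15232))/1 = 0.90494
  B₂ = (2·0.65034 − 0.37631)/1 = 0.92437
Then eliminate the Δt^2 term (factor 2^2 = 4):
  (4·0.92437 − 0.90494)/3 = 0.93085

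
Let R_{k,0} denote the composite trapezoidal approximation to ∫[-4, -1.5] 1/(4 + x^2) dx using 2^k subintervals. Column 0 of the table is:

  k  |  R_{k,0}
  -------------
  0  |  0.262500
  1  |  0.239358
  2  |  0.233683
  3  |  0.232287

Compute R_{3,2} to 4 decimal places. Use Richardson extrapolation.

0.2318

Richardson extrapolation on the trapezoidal column (denominator 4−1=3):
R_{2,1} = (4·0.233683 − 0.239358) / 3 = 0.231791
R_{3,1} = 0.232287 + (0.232287 − 0.233683)/3 = 0.231822
R_{3,2} = 0.231822 + (0.231822 − 0.231791)/15 = 0.231824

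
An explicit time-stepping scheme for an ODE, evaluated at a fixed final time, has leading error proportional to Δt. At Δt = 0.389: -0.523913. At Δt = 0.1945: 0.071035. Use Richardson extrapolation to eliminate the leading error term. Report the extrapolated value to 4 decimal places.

0.6660

Extrapolated value = (2·A(Δt/2) − A(Δt)) / (2 − 1)
= (2·0.071035 − (-0.523913)) / 1
= 0.665983 / 1 = 0.665983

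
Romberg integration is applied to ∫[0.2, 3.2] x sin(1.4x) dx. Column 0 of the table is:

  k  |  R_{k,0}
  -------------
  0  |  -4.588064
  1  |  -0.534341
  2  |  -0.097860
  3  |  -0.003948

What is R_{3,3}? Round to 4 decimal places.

R_{1,1} = (4·(-0.534341) − (-4.588064)) / 3 = 0.816900
R_{2,1} = -0.097860 + (-0.097860 − (-0.534341))/3 = 0.047634
R_{3,1} = -0.003948 + (-0.003948 − (-0.097860))/3 = 0.027356
R_{2,2} = 0.047634 + (0.047634 − 0.816900)/15 = -0.003650
R_{3,2} = (16·0.027356 − 0.047634) / 15 = 0.026004
R_{3,3} = (64·0.026004 − (-0.003650)) / 63 = 0.026475

0.0265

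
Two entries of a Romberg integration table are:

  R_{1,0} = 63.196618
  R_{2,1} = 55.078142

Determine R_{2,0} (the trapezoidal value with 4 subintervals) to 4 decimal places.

From R_{2,1} = (4·R_{2,0} − R_{1,0})/3, solve for R_{2,0}:
4·R_{2,0} = 3·55.078142 + 63.196618 = 228.431044
R_{2,0} = 57.107761

57.1078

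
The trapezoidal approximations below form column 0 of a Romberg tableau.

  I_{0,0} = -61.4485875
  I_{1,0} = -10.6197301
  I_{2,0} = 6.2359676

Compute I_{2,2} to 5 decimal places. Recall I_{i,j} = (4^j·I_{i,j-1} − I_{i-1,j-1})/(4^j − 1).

Richardson extrapolation on the trapezoidal column (denominator 4−1=3):
I_{1,1} = -10.6197301 + (-10.6197301 − (-61.4485875))/3 = 6.3232224
I_{2,1} = 6.2359676 + (6.2359676 − (-10.6197301))/3 = 11.8545335
I_{2,2} = 11.8545335 + (11.8545335 − 6.3232224)/15 = 12.2232876

12.22329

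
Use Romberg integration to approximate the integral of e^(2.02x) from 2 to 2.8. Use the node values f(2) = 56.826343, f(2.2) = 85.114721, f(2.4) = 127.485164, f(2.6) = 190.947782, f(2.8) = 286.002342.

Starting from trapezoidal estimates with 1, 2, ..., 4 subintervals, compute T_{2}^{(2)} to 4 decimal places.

T_{0}^{(0)} (trapezoid, 1 panel, h=0.8000): 137.131474
T_{1}^{(0)} (trapezoid, 2 panels, h=0.4000): 119.559803
T_{2}^{(0)} (trapezoid, 4 panels, h=0.2000): 114.992402
T_{1}^{(1)} = 119.559803 + (119.559803 − 137.131474)/3 = 113.702579
T_{2}^{(1)} = 114.992402 + (114.992402 − 119.559803)/3 = 113.469935
T_{2}^{(2)} = 113.469935 + (113.469935 − 113.702579)/15 = 113.454425

113.4544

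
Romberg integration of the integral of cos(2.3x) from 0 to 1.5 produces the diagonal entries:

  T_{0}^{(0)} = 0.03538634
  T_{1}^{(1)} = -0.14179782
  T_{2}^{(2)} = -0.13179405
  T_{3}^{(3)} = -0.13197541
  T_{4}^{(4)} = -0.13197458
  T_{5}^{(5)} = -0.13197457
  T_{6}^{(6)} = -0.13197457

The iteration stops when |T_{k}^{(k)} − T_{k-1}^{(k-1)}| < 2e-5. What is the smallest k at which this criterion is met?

k = 4

|T_{1}^{(1)} − T_{0}^{(0)}| = 0.17718416 ≥ 2e-5
|T_{2}^{(2)} − T_{1}^{(1)}| = 0.01000377 ≥ 2e-5
|T_{3}^{(3)} − T_{2}^{(2)}| = 0.00018136 ≥ 2e-5
|T_{4}^{(4)} − T_{3}^{(3)}| = 0.00000083 < 2e-5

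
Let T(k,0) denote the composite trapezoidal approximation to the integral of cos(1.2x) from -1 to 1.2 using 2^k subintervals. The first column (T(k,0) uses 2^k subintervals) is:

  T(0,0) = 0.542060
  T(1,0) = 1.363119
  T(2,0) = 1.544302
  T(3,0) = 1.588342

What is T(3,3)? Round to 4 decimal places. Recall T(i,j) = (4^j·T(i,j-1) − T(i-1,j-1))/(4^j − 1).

1.6029

Richardson extrapolation on the trapezoidal column (denominator 4−1=3):
T(1,1) = (4·1.363119 − 0.542060) / 3 = 1.636805
T(2,1) = (4·1.544302 − 1.363119) / 3 = 1.604696
T(3,1) = (4·1.588342 − 1.544302) / 3 = 1.603022
T(2,2) = (16·1.604696 − 1.636805) / 15 = 1.602555
T(3,2) = 1.603022 + (1.603022 − 1.604696)/15 = 1.602910
T(3,3) = 1.602910 + (1.602910 − 1.602555)/63 = 1.602916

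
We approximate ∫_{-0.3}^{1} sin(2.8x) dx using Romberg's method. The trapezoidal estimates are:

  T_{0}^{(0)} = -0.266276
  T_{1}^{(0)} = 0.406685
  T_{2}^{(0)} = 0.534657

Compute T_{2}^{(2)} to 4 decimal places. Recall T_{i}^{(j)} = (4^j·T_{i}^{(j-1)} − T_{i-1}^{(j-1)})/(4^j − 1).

T_{1}^{(1)} = (4·0.406685 − (-0.266276)) / 3 = 0.631005
T_{2}^{(1)} = 0.534657 + (0.534657 − 0.406685)/3 = 0.577314
T_{2}^{(2)} = 0.577314 + (0.577314 − 0.631005)/15 = 0.573735

0.5737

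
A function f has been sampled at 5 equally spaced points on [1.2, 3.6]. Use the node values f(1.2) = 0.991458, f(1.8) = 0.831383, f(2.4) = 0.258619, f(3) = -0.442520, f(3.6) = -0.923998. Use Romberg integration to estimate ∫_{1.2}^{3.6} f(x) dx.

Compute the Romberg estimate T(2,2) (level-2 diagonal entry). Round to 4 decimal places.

0.4272

T(0,0) (trapezoid, 1 panel, h=2.4000): 0.080952
T(1,0) (trapezoid, 2 panels, h=1.2000): 0.350819
T(2,0) (trapezoid, 4 panels, h=0.6000): 0.408727
T(1,1) = 0.350819 + (0.350819 − 0.080952)/3 = 0.440775
T(2,1) = 0.408727 + (0.408727 − 0.350819)/3 = 0.428030
T(2,2) = 0.428030 + (0.428030 − 0.440775)/15 = 0.427180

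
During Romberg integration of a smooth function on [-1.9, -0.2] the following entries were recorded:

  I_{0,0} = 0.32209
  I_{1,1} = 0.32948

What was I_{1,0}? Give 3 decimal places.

0.328

From I_{1,1} = (4·I_{1,0} − I_{0,0})/3, solve for I_{1,0}:
4·I_{1,0} = 3·0.32948 + 0.32209 = 1.31053
I_{1,0} = 0.32763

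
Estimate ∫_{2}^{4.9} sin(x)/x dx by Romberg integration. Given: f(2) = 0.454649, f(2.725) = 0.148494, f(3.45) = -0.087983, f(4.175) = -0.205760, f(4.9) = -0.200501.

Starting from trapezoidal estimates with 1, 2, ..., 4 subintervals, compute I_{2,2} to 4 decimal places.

I_{0,0} (trapezoid, 1 panel, h=2.9000): 0.368515
I_{1,0} (trapezoid, 2 panels, h=1.4500): 0.056682
I_{2,0} (trapezoid, 4 panels, h=0.7250): -0.013177
I_{1,1} = 0.056682 + (0.056682 − 0.368515)/3 = -0.047262
I_{2,1} = -0.013177 + (-0.013177 − 0.056682)/3 = -0.036463
I_{2,2} = -0.036463 + (-0.036463 − (-0.047262))/15 = -0.035743

-0.0357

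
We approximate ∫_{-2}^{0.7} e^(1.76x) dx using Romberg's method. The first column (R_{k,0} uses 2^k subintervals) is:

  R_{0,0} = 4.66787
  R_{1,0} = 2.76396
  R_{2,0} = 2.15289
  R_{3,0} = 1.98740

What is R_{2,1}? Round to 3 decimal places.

R_{2,1} = 2.15289 + (2.15289 − 2.76396)/3 = 1.94920
(Column j=1 coincides with Simpson's rule on the same nodes.)

1.949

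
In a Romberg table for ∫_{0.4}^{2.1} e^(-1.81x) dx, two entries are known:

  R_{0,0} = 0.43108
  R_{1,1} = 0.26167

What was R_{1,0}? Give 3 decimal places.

0.304

From R_{1,1} = (4·R_{1,0} − R_{0,0})/3, solve for R_{1,0}:
4·R_{1,0} = 3·0.26167 + 0.43108 = 1.21609
R_{1,0} = 0.30402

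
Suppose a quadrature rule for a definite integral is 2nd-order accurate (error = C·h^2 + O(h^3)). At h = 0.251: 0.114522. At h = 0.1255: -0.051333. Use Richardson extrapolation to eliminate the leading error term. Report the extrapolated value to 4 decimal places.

The leading error scales as h^2; refining by a factor of 2 reduces it by 2^2 = 4.
Extrapolated value = (4·A(h/2) − A(h)) / (4 − 1)
= (4·(-0.051333) − 0.114522) / 3
= -0.319854 / 3 = -0.106618

-0.1066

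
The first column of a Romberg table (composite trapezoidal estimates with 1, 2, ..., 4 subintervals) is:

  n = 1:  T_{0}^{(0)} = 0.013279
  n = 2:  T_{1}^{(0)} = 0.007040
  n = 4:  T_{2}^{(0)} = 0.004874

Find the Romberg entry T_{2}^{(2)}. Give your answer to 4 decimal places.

0.0041

Richardson extrapolation on the trapezoidal column (denominator 4−1=3):
T_{1}^{(1)} = 0.007040 + (0.007040 − 0.013279)/3 = 0.004960
T_{2}^{(1)} = (4·0.004874 − 0.007040) / 3 = 0.004152
T_{2}^{(2)} = (16·0.004152 − 0.004960) / 15 = 0.004098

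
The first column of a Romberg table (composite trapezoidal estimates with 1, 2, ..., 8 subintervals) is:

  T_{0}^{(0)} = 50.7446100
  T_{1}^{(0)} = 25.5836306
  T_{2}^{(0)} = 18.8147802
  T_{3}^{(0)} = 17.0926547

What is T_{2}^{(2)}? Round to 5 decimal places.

16.51595

Richardson extrapolation on the trapezoidal column (denominator 4−1=3):
T_{1}^{(1)} = (4·25.5836306 − 50.7446100) / 3 = 17.1966375
T_{2}^{(1)} = (4·18.8147802 − 25.5836306) / 3 = 16.5584967
T_{2}^{(2)} = (16·16.5584967 − 17.1966375) / 15 = 16.5159540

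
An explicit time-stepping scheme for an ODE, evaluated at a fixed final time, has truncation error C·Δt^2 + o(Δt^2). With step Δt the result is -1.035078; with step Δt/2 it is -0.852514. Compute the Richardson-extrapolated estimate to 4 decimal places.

-0.7917

The leading error scales as Δt^2; refining by a factor of 2 reduces it by 2^2 = 4.
Extrapolated value = (4·A(Δt/2) − A(Δt)) / (4 − 1)
= (4·(-0.852514) − (-1.035078)) / 3
= -2.374978 / 3 = -0.791659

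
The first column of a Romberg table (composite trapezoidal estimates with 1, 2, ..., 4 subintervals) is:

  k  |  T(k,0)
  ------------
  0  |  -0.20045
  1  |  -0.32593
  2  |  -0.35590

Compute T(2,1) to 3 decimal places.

-0.366

T(2,1) = (4·(-0.35590) − (-0.32593)) / 3 = -0.36589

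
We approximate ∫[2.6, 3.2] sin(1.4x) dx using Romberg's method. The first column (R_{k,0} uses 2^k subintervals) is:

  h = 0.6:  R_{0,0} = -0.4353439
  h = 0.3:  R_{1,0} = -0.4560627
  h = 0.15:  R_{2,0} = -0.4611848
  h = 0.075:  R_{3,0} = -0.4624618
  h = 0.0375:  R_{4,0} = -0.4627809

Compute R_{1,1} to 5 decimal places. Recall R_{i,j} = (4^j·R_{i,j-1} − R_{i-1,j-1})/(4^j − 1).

Richardson extrapolation on the trapezoidal column (denominator 4−1=3):
R_{1,1} = -0.4560627 + (-0.4560627 − (-0.4353439))/3 = -0.4629690

-0.46297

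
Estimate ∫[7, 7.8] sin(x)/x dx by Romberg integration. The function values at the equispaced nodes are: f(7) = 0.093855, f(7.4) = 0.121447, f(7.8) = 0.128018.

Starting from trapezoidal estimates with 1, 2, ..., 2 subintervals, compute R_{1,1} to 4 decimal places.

R_{0,0} (trapezoid, 1 panel, h=0.8000): 0.088749
R_{1,0} (trapezoid, 2 panels, h=0.4000): 0.092953
R_{1,1} = 0.092953 + (0.092953 − 0.088749)/3 = 0.094354

0.0944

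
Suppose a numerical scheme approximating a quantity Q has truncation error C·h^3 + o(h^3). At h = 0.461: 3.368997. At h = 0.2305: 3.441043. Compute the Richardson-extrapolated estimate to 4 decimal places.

3.4513

The leading error scales as h^3; refining by a factor of 2 reduces it by 2^3 = 8.
Extrapolated value = (8·A(h/2) − A(h)) / (8 − 1)
= (8·3.441043 − 3.368997) / 7
= 24.159347 / 7 = 3.451335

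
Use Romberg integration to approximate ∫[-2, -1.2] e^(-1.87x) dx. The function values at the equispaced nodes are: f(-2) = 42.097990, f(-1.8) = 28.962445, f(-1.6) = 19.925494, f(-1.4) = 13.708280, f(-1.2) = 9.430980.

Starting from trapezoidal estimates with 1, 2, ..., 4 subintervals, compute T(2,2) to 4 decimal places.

T(0,0) (trapezoid, 1 panel, h=0.8000): 20.611588
T(1,0) (trapezoid, 2 panels, h=0.4000): 18.275992
T(2,0) (trapezoid, 4 panels, h=0.2000): 17.672141
T(1,1) = 18.275992 + (18.275992 − 20.611588)/3 = 17.497460
T(2,1) = 17.672141 + (17.672141 − 18.275992)/3 = 17.470857
T(2,2) = 17.470857 + (17.470857 − 17.497460)/15 = 17.469083

17.4691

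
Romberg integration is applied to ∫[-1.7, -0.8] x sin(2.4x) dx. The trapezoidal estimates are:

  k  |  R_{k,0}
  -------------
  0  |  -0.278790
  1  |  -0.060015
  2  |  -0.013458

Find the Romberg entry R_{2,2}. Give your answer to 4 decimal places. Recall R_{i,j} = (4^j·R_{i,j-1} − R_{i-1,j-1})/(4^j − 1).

Richardson extrapolation on the trapezoidal column (denominator 4−1=3):
R_{1,1} = (4·(-0.060015) − (-0.278790)) / 3 = 0.012910
R_{2,1} = (4·(-0.013458) − (-0.060015)) / 3 = 0.002061
R_{2,2} = (16·0.002061 − 0.012910) / 15 = 0.001338
(Column j=1 coincides with Simpson's rule on the same nodes.)

0.0013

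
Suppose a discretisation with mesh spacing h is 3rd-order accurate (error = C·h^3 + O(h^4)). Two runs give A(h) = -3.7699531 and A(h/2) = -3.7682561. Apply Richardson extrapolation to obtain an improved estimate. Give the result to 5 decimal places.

-3.76801

The leading error scales as h^3; refining by a factor of 2 reduces it by 2^3 = 8.
Extrapolated value = (8·A(h/2) − A(h)) / (8 − 1)
= (8·(-3.7682561) − (-3.7699531)) / 7
= -26.3760957 / 7 = -3.7680137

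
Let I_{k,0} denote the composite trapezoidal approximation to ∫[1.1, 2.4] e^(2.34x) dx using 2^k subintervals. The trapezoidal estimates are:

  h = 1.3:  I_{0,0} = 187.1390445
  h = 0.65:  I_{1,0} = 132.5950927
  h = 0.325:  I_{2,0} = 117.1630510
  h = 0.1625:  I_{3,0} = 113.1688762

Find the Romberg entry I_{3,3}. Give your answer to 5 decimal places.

I_{1,1} = 132.5950927 + (132.5950927 − 187.1390445)/3 = 114.4137754
I_{2,1} = (4·117.1630510 − 132.5950927) / 3 = 112.0190371
I_{3,1} = 113.1688762 + (113.1688762 − 117.1630510)/3 = 111.8374846
I_{2,2} = (16·112.0190371 − 114.4137754) / 15 = 111.8593879
I_{3,2} = 111.8374846 + (111.8374846 − 112.0190371)/15 = 111.8253811
I_{3,3} = (64·111.8253811 − 111.8593879) / 63 = 111.8248413
(Column j=1 coincides with Simpson's rule on the same nodes.)

111.82484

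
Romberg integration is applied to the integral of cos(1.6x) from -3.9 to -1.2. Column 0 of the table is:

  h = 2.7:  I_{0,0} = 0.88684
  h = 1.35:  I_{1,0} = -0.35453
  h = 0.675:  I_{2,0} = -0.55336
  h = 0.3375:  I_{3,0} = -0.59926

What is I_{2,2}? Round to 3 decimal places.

-0.610

Richardson extrapolation on the trapezoidal column (denominator 4−1=3):
I_{1,1} = -0.35453 + (-0.35453 − 0.88684)/3 = -0.76832
I_{2,1} = -0.55336 + (-0.55336 − (-0.35453))/3 = -0.61964
I_{2,2} = (16·(-0.61964) − (-0.76832)) / 15 = -0.60973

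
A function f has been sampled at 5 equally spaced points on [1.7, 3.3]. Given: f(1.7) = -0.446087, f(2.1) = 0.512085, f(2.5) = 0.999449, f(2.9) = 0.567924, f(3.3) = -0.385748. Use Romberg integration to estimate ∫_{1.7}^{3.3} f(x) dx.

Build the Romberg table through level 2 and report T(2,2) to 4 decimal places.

0.7241

T(0,0) (trapezoid, 1 panel, h=1.6000): -0.665468
T(1,0) (trapezoid, 2 panels, h=0.8000): 0.466825
T(2,0) (trapezoid, 4 panels, h=0.4000): 0.665416
T(1,1) = 0.466825 + (0.466825 − (-0.665468))/3 = 0.844256
T(2,1) = 0.665416 + (0.665416 − 0.466825)/3 = 0.731613
T(2,2) = 0.731613 + (0.731613 − 0.844256)/15 = 0.724103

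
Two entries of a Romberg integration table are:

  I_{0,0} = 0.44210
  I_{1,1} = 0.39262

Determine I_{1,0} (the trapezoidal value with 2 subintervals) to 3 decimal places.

From I_{1,1} = (4·I_{1,0} − I_{0,0})/3, solve for I_{1,0}:
4·I_{1,0} = 3·0.39262 + 0.44210 = 1.61996
I_{1,0} = 0.40499

0.405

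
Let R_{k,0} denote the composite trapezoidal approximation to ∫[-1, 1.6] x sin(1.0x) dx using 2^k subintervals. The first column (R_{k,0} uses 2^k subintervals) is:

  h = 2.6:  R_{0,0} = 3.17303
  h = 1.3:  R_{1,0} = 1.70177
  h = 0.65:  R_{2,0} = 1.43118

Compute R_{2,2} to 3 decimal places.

Richardson extrapolation on the trapezoidal column (denominator 4−1=3):
R_{1,1} = (4·1.70177 − 3.17303) / 3 = 1.21135
R_{2,1} = 1.43118 + (1.43118 − 1.70177)/3 = 1.34098
R_{2,2} = (16·1.34098 − 1.21135) / 15 = 1.34962
(Column j=1 coincides with Simpson's rule on the same nodes.)

1.350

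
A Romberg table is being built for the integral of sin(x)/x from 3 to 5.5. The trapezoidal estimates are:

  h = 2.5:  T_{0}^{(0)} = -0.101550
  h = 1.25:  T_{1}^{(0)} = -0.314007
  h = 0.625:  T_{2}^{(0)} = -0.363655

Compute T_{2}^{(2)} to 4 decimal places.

-0.3799

T_{1}^{(1)} = (4·(-0.314007) − (-0.101550)) / 3 = -0.384826
T_{2}^{(1)} = -0.363655 + (-0.363655 − (-0.314007))/3 = -0.380204
T_{2}^{(2)} = (16·(-0.380204) − (-0.384826)) / 15 = -0.379896
(Column j=1 coincides with Simpson's rule on the same nodes.)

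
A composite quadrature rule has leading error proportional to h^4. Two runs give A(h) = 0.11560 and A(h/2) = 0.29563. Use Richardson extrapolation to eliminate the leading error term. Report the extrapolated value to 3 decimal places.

0.308

The leading error scales as h^4; refining by a factor of 2 reduces it by 2^4 = 16.
Extrapolated value = (16·A(h/2) − A(h)) / (16 − 1)
= (16·0.29563 − 0.11560) / 15
= 4.61448 / 15 = 0.30763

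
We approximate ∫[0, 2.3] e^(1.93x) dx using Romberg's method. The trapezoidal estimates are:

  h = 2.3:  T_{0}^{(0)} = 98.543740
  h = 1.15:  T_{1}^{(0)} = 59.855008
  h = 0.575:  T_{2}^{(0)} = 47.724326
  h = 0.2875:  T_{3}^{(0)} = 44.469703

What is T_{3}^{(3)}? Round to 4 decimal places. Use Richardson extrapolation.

43.3636

Richardson extrapolation on the trapezoidal column (denominator 4−1=3):
T_{1}^{(1)} = (4·59.855008 − 98.543740) / 3 = 46.958764
T_{2}^{(1)} = 47.724326 + (47.724326 − 59.855008)/3 = 43.680765
T_{3}^{(1)} = 44.469703 + (44.469703 − 47.724326)/3 = 43.384829
T_{2}^{(2)} = (16·43.680765 − 46.958764) / 15 = 43.462232
T_{3}^{(2)} = 43.384829 + (43.384829 − 43.680765)/15 = 43.365100
T_{3}^{(3)} = (64·43.365100 − 43.462232) / 63 = 43.363558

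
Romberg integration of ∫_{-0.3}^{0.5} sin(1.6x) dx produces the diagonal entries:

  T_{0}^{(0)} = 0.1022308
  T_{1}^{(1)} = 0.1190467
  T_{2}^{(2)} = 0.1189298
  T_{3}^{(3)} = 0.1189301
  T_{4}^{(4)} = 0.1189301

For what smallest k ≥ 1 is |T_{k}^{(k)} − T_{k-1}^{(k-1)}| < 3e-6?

k = 3

|T_{1}^{(1)} − T_{0}^{(0)}| = 0.0168159 ≥ 3e-6
|T_{2}^{(2)} − T_{1}^{(1)}| = 0.0001169 ≥ 3e-6
|T_{3}^{(3)} − T_{2}^{(2)}| = 0.0000003 < 3e-6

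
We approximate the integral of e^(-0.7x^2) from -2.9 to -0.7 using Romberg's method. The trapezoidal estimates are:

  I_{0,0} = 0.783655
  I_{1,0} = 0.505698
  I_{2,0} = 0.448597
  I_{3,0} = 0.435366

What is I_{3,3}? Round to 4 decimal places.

Richardson extrapolation on the trapezoidal column (denominator 4−1=3):
I_{1,1} = 0.505698 + (0.505698 − 0.783655)/3 = 0.413046
I_{2,1} = (4·0.448597 − 0.505698) / 3 = 0.429563
I_{3,1} = 0.435366 + (0.435366 − 0.448597)/3 = 0.430956
I_{2,2} = (16·0.429563 − 0.413046) / 15 = 0.430664
I_{3,2} = 0.430956 + (0.430956 − 0.429563)/15 = 0.431049
I_{3,3} = (64·0.431049 − 0.430664) / 63 = 0.431055
(Column j=1 coincides with Simpson's rule on the same nodes.)

0.4311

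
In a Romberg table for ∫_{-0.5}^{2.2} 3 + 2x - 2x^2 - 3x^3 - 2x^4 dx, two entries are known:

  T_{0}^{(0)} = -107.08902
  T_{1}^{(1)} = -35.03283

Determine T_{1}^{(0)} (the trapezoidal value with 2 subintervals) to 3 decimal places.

-53.047

From T_{1}^{(1)} = (4·T_{1}^{(0)} − T_{0}^{(0)})/3, solve for T_{1}^{(0)}:
4·T_{1}^{(0)} = 3·(-35.03283) + (-107.08902) = -212.18751
T_{1}^{(0)} = -53.04688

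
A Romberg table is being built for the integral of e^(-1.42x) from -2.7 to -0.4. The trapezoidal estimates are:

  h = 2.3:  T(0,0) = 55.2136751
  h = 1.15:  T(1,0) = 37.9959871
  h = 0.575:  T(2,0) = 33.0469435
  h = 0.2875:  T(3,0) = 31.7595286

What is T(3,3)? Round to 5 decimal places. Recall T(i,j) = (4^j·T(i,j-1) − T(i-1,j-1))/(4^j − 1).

31.32571

Richardson extrapolation on the trapezoidal column (denominator 4−1=3):
T(1,1) = 37.9959871 + (37.9959871 − 55.2136751)/3 = 32.2567578
T(2,1) = (4·33.0469435 − 37.9959871) / 3 = 31.3972623
T(3,1) = (4·31.7595286 − 33.0469435) / 3 = 31.3303903
T(2,2) = (16·31.3972623 − 32.2567578) / 15 = 31.3399626
T(3,2) = (16·31.3303903 − 31.3972623) / 15 = 31.3259322
T(3,3) = 31.3259322 + (31.3259322 − 31.3399626)/63 = 31.3257095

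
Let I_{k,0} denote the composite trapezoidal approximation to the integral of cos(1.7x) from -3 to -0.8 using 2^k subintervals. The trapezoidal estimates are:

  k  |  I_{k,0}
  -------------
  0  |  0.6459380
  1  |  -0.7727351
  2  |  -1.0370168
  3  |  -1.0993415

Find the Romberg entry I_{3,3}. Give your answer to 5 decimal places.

Richardson extrapolation on the trapezoidal column (denominator 4−1=3):
I_{1,1} = -0.7727351 + (-0.7727351 − 0.6459380)/3 = -1.2456261
I_{2,1} = (4·(-1.0370168) − (-0.7727351)) / 3 = -1.1251107
I_{3,1} = (4·(-1.0993415) − (-1.0370168)) / 3 = -1.1201164
I_{2,2} = -1.1251107 + (-1.1251107 − (-1.2456261))/15 = -1.1170763
I_{3,2} = -1.1201164 + (-1.1201164 − (-1.1251107))/15 = -1.1197834
I_{3,3} = (64·(-1.1197834) − (-1.1170763)) / 63 = -1.1198264

-1.11983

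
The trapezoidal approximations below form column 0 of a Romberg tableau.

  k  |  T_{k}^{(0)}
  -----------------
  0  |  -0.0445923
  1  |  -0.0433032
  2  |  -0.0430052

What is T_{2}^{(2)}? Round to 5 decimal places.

-0.04291

T_{1}^{(1)} = (4·(-0.0433032) − (-0.0445923)) / 3 = -0.0428735
T_{2}^{(1)} = -0.0430052 + (-0.0430052 − (-0.0433032))/3 = -0.0429059
T_{2}^{(2)} = (16·(-0.0429059) − (-0.0428735)) / 15 = -0.0429081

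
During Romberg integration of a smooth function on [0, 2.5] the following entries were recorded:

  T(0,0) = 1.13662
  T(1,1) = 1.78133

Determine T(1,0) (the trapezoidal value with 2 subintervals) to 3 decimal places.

1.620

From T(1,1) = (4·T(1,0) − T(0,0))/3, solve for T(1,0):
4·T(1,0) = 3·1.78133 + 1.13662 = 6.48061
T(1,0) = 1.62015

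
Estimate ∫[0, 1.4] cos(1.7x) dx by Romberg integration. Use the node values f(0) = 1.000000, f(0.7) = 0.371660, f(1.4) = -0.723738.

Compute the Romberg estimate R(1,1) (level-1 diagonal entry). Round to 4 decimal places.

R(0,0) (trapezoid, 1 panel, h=1.4000): 0.193383
R(1,0) (trapezoid, 2 panels, h=0.7000): 0.356854
R(1,1) = 0.356854 + (0.356854 − 0.193383)/3 = 0.411344

0.4113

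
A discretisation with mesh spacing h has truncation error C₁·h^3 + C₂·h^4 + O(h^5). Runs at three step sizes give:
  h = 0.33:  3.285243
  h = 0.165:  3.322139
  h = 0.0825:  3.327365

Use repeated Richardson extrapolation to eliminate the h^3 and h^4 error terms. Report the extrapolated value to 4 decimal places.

First eliminate the h^3 term (factor 2^3 = 8):
  B₁ = (8·3.322139 − 3.285243)/7 = 3.327410
  B₂ = (8·3.327365 − 3.322139)/7 = 3.328112
Then eliminate the h^4 term (factor 2^4 = 16):
  (16·3.328112 − 3.327410)/15 = 3.328159

3.3282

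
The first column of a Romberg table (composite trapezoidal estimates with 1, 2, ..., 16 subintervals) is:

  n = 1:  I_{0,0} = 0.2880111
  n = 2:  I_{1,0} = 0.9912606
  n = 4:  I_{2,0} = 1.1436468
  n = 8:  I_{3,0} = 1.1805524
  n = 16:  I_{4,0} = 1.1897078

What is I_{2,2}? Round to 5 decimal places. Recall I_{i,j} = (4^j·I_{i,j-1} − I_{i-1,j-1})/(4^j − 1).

I_{1,1} = 0.9912606 + (0.9912606 − 0.2880111)/3 = 1.2256771
I_{2,1} = 1.1436468 + (1.1436468 − 0.9912606)/3 = 1.1944422
I_{2,2} = (16·1.1944422 − 1.2256771) / 15 = 1.1923599

1.19236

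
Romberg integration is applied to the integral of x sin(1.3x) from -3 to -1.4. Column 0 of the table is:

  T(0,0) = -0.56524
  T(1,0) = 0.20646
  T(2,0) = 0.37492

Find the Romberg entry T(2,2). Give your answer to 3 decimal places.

Richardson extrapolation on the trapezoidal column (denominator 4−1=3):
T(1,1) = (4·0.20646 − (-0.56524)) / 3 = 0.46369
T(2,1) = 0.37492 + (0.37492 − 0.20646)/3 = 0.43107
T(2,2) = (16·0.43107 − 0.46369) / 15 = 0.42890

0.429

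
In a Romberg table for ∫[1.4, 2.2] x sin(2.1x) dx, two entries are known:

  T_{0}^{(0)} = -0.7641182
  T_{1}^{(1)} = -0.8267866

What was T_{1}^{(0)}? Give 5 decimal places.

-0.81112

From T_{1}^{(1)} = (4·T_{1}^{(0)} − T_{0}^{(0)})/3, solve for T_{1}^{(0)}:
4·T_{1}^{(0)} = 3·(-0.8267866) + (-0.7641182) = -3.2444780
T_{1}^{(0)} = -0.8111195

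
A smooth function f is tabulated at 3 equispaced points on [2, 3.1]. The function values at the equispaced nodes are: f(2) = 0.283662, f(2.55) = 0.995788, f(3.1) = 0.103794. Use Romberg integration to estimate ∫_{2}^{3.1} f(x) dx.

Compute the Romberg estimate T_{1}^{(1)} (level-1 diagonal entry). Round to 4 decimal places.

0.8013

T_{0}^{(0)} (trapezoid, 1 panel, h=1.1000): 0.213101
T_{1}^{(0)} (trapezoid, 2 panels, h=0.5500): 0.654234
T_{1}^{(1)} = 0.654234 + (0.654234 − 0.213101)/3 = 0.801278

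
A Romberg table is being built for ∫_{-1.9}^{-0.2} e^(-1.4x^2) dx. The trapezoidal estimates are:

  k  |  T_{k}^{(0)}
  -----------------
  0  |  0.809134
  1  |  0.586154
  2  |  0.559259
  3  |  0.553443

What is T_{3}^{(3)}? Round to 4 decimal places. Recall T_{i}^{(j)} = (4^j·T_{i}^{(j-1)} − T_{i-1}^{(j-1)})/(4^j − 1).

0.5516

Richardson extrapolation on the trapezoidal column (denominator 4−1=3):
T_{1}^{(1)} = (4·0.586154 − 0.809134) / 3 = 0.511827
T_{2}^{(1)} = (4·0.559259 − 0.586154) / 3 = 0.550294
T_{3}^{(1)} = 0.553443 + (0.553443 − 0.559259)/3 = 0.551504
T_{2}^{(2)} = (16·0.550294 − 0.511827) / 15 = 0.552858
T_{3}^{(2)} = 0.551504 + (0.551504 − 0.550294)/15 = 0.551585
T_{3}^{(3)} = 0.551585 + (0.551585 − 0.552858)/63 = 0.551565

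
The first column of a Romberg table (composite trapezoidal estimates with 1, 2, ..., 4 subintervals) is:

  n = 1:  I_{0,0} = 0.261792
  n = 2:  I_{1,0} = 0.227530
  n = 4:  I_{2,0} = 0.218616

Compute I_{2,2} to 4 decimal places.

Richardson extrapolation on the trapezoidal column (denominator 4−1=3):
I_{1,1} = 0.227530 + (0.227530 − 0.261792)/3 = 0.216109
I_{2,1} = (4·0.218616 − 0.227530) / 3 = 0.215645
I_{2,2} = 0.215645 + (0.215645 − 0.216109)/15 = 0.215614

0.2156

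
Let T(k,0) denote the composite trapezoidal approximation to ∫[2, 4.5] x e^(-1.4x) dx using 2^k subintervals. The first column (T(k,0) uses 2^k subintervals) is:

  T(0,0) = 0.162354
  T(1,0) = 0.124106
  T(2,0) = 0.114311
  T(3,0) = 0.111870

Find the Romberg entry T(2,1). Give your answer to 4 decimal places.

0.1110

T(2,1) = (4·0.114311 − 0.124106) / 3 = 0.111046
(Column j=1 coincides with Simpson's rule on the same nodes.)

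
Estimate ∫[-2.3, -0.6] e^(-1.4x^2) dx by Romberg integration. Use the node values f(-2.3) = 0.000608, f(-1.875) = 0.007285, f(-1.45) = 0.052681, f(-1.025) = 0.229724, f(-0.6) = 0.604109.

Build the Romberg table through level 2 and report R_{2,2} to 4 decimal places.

R_{0,0} (trapezoid, 1 panel, h=1.7000): 0.514009
R_{1,0} (trapezoid, 2 panels, h=0.8500): 0.301784
R_{2,0} (trapezoid, 4 panels, h=0.4250): 0.251621
R_{1,1} = 0.301784 + (0.301784 − 0.514009)/3 = 0.231042
R_{2,1} = 0.251621 + (0.251621 − 0.301784)/3 = 0.234900
R_{2,2} = 0.234900 + (0.234900 − 0.231042)/15 = 0.235157

0.2352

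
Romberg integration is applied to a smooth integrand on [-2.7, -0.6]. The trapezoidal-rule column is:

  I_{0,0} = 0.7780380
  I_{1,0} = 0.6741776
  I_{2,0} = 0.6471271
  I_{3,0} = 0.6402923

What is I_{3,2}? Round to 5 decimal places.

0.63801

Richardson extrapolation on the trapezoidal column (denominator 4−1=3):
I_{2,1} = 0.6471271 + (0.6471271 − 0.6741776)/3 = 0.6381103
I_{3,1} = (4·0.6402923 − 0.6471271) / 3 = 0.6380140
I_{3,2} = (16·0.6380140 − 0.6381103) / 15 = 0.6380076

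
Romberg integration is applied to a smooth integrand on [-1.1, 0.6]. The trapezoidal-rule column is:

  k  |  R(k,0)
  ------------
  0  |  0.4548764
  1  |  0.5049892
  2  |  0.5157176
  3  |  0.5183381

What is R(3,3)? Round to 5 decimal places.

R(1,1) = (4·0.5049892 − 0.4548764) / 3 = 0.5216935
R(2,1) = (4·0.5157176 − 0.5049892) / 3 = 0.5192937
R(3,1) = 0.5183381 + (0.5183381 − 0.5157176)/3 = 0.5192116
R(2,2) = (16·0.5192937 − 0.5216935) / 15 = 0.5191337
R(3,2) = (16·0.5192116 − 0.5192937) / 15 = 0.5192061
R(3,3) = (64·0.5192061 − 0.5191337) / 63 = 0.5192072
(Column j=1 coincides with Simpson's rule on the same nodes.)

0.51921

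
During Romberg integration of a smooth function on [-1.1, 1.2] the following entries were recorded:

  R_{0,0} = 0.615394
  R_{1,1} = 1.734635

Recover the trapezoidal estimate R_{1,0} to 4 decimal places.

From R_{1,1} = (4·R_{1,0} − R_{0,0})/3, solve for R_{1,0}:
4·R_{1,0} = 3·1.734635 + 0.615394 = 5.819299
R_{1,0} = 1.454825

1.4548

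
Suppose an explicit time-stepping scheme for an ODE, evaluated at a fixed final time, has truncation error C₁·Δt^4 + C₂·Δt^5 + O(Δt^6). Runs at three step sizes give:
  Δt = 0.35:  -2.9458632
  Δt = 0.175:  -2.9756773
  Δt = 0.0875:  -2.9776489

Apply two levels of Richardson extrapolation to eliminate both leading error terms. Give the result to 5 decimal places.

First eliminate the Δt^4 term (factor 2^4 = 16):
  B₁ = (16·(-2.9756773) − (-2.9458632))/15 = -2.9776649
  B₂ = (16·(-2.9776489) − (-2.9756773))/15 = -2.9777803
Then eliminate the Δt^5 term (factor 2^5 = 32):
  (32·(-2.9777803) − (-2.9776649))/31 = -2.9777840

-2.97778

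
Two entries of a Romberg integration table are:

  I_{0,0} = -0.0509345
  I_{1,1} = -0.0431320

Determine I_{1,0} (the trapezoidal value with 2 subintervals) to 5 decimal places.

-0.04508

From I_{1,1} = (4·I_{1,0} − I_{0,0})/3, solve for I_{1,0}:
4·I_{1,0} = 3·(-0.0431320) + (-0.0509345) = -0.1803305
I_{1,0} = -0.0450826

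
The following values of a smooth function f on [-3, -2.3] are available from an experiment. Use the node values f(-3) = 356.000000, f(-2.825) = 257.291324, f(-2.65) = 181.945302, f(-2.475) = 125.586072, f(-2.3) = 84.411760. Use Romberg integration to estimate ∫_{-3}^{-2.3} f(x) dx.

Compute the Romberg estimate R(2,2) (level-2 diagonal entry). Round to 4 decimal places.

136.2535

R(0,0) (trapezoid, 1 panel, h=0.7000): 154.144116
R(1,0) (trapezoid, 2 panels, h=0.3500): 140.752914
R(2,0) (trapezoid, 4 panels, h=0.1750): 137.380001
R(1,1) = 140.752914 + (140.752914 − 154.144116)/3 = 136.289180
R(2,1) = 137.380001 + (137.380001 − 140.752914)/3 = 136.255697
R(2,2) = 136.255697 + (136.255697 − 136.289180)/15 = 136.253465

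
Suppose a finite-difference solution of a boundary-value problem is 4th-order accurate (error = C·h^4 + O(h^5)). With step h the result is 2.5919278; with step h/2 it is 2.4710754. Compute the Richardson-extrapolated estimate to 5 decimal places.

The leading error scales as h^4; refining by a factor of 2 reduces it by 2^4 = 16.
Extrapolated value = (16·A(h/2) − A(h)) / (16 − 1)
= (16·2.4710754 − 2.5919278) / 15
= 36.9452786 / 15 = 2.4630186

2.46302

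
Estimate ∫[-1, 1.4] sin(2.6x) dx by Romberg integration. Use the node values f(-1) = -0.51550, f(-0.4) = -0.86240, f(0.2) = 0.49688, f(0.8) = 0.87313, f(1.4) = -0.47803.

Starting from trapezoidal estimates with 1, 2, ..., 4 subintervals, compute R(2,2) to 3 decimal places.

R(0,0) (trapezoid, 1 panel, h=2.4000): -1.19224
R(1,0) (trapezoid, 2 panels, h=1.2000): 0.00014
R(2,0) (trapezoid, 4 panels, h=0.6000): 0.00651
R(1,1) = 0.00014 + (0.00014 − (-1.19224))/3 = 0.39760
R(2,1) = 0.00651 + (0.00651 − 0.00014)/3 = 0.00863
R(2,2) = 0.00863 + (0.00863 − 0.39760)/15 = -0.01730

-0.017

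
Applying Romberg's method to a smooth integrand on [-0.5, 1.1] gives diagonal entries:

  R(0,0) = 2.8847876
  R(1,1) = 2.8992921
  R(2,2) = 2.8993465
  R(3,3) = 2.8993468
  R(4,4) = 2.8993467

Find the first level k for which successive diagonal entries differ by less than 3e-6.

|R(1,1) − R(0,0)| = 0.0145045 ≥ 3e-6
|R(2,2) − R(1,1)| = 0.0000544 ≥ 3e-6
|R(3,3) − R(2,2)| = 0.0000003 < 3e-6

k = 3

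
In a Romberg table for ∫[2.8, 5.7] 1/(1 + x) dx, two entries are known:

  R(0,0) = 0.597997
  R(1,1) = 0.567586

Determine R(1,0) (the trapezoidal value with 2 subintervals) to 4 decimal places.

From R(1,1) = (4·R(1,0) − R(0,0))/3, solve for R(1,0):
4·R(1,0) = 3·0.567586 + 0.597997 = 2.300755
R(1,0) = 0.575189

0.5752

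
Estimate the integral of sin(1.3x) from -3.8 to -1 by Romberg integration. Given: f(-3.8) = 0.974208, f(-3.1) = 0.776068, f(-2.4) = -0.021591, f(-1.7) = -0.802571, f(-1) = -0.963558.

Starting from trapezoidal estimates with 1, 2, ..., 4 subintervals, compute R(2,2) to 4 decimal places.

R(0,0) (trapezoid, 1 panel, h=2.8000): 0.014910
R(1,0) (trapezoid, 2 panels, h=1.4000): -0.022772
R(2,0) (trapezoid, 4 panels, h=0.7000): -0.029938
R(1,1) = -0.022772 + (-0.022772 − 0.014910)/3 = -0.035333
R(2,1) = -0.029938 + (-0.029938 − (-0.022772))/3 = -0.032327
R(2,2) = -0.032327 + (-0.032327 − (-0.035333))/15 = -0.032127

-0.0321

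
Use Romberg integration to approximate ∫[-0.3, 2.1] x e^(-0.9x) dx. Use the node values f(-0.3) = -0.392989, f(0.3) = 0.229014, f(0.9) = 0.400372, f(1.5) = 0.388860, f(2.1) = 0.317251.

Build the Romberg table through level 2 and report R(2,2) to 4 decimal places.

0.6412

R(0,0) (trapezoid, 1 panel, h=2.4000): -0.090886
R(1,0) (trapezoid, 2 panels, h=1.2000): 0.435004
R(2,0) (trapezoid, 4 panels, h=0.6000): 0.588226
R(1,1) = 0.435004 + (0.435004 − (-0.090886))/3 = 0.610301
R(2,1) = 0.588226 + (0.588226 − 0.435004)/3 = 0.639300
R(2,2) = 0.639300 + (0.639300 − 0.610301)/15 = 0.641233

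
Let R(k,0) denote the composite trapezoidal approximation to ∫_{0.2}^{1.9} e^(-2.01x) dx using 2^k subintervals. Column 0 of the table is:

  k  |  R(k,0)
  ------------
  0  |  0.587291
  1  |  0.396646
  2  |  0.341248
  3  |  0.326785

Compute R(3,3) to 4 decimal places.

0.3219

Richardson extrapolation on the trapezoidal column (denominator 4−1=3):
R(1,1) = (4·0.396646 − 0.587291) / 3 = 0.333098
R(2,1) = 0.341248 + (0.341248 − 0.396646)/3 = 0.322782
R(3,1) = (4·0.326785 − 0.341248) / 3 = 0.321964
R(2,2) = 0.322782 + (0.322782 − 0.333098)/15 = 0.322094
R(3,2) = (16·0.321964 − 0.322782) / 15 = 0.321909
R(3,3) = 0.321909 + (0.321909 − 0.322094)/63 = 0.321906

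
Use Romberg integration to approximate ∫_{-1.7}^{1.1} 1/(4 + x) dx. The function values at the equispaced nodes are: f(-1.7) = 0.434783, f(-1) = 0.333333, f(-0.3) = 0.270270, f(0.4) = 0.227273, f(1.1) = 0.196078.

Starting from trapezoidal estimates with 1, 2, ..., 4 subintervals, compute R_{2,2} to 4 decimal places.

R_{0,0} (trapezoid, 1 panel, h=2.8000): 0.883205
R_{1,0} (trapezoid, 2 panels, h=1.4000): 0.819981
R_{2,0} (trapezoid, 4 panels, h=0.7000): 0.802415
R_{1,1} = 0.819981 + (0.819981 − 0.883205)/3 = 0.798906
R_{2,1} = 0.802415 + (0.802415 − 0.819981)/3 = 0.796560
R_{2,2} = 0.796560 + (0.796560 − 0.798906)/15 = 0.796404

0.7964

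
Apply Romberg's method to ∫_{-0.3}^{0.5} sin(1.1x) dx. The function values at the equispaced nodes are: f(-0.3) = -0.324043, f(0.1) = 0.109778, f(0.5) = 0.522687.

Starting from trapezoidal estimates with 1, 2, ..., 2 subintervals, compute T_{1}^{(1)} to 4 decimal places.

0.0850

T_{0}^{(0)} (trapezoid, 1 panel, h=0.8000): 0.079458
T_{1}^{(0)} (trapezoid, 2 panels, h=0.4000): 0.083640
T_{1}^{(1)} = 0.083640 + (0.083640 − 0.079458)/3 = 0.085034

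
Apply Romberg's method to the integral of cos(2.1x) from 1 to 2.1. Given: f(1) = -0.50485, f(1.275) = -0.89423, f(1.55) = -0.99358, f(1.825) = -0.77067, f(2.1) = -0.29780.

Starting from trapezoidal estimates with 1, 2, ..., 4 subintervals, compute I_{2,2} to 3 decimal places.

-0.866

I_{0,0} (trapezoid, 1 panel, h=1.1000): -0.44146
I_{1,0} (trapezoid, 2 panels, h=0.5500): -0.76720
I_{2,0} (trapezoid, 4 panels, h=0.2750): -0.84145
I_{1,1} = -0.76720 + (-0.76720 − (-0.44146))/3 = -0.87578
I_{2,1} = -0.84145 + (-0.84145 − (-0.76720))/3 = -0.86620
I_{2,2} = -0.86620 + (-0.86620 − (-0.87578))/15 = -0.86556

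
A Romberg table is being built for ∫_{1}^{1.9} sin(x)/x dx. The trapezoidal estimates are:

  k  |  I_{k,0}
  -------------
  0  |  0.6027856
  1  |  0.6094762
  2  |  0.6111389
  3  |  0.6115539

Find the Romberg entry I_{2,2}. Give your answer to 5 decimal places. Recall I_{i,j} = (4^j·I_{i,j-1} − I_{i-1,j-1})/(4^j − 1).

Richardson extrapolation on the trapezoidal column (denominator 4−1=3):
I_{1,1} = 0.6094762 + (0.6094762 − 0.6027856)/3 = 0.6117064
I_{2,1} = (4·0.6111389 − 0.6094762) / 3 = 0.6116931
I_{2,2} = 0.6116931 + (0.6116931 − 0.6117064)/15 = 0.6116922

0.61169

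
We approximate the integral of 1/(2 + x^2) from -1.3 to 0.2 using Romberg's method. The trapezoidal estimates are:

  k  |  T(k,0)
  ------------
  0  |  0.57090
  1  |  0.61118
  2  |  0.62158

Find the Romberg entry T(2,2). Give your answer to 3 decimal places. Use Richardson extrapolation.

Richardson extrapolation on the trapezoidal column (denominator 4−1=3):
T(1,1) = (4·0.61118 − 0.57090) / 3 = 0.62461
T(2,1) = (4·0.62158 − 0.61118) / 3 = 0.62505
T(2,2) = 0.62505 + (0.62505 − 0.62461)/15 = 0.62508
(Column j=1 coincides with Simpson's rule on the same nodes.)

0.625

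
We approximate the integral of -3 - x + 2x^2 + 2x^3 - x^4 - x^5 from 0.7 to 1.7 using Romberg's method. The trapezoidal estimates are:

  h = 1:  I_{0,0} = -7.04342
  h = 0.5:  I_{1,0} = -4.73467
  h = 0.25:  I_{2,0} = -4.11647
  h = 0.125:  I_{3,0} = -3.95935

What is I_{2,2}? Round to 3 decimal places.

Richardson extrapolation on the trapezoidal column (denominator 4−1=3):
I_{1,1} = -4.73467 + (-4.73467 − (-7.04342))/3 = -3.96509
I_{2,1} = (4·(-4.11647) − (-4.73467)) / 3 = -3.91040
I_{2,2} = (16·(-3.91040) − (-3.96509)) / 15 = -3.90675

-3.907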